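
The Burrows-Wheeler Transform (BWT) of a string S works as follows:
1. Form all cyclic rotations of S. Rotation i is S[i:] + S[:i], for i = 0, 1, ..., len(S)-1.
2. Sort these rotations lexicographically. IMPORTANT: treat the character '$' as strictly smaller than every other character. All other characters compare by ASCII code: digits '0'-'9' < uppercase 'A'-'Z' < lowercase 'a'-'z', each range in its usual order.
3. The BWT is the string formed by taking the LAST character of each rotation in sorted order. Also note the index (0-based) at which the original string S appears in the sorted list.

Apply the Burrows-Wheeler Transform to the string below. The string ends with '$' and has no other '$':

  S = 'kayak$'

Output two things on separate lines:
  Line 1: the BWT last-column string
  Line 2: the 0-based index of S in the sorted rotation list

Answer: kyka$a
4

Derivation:
All 6 rotations (rotation i = S[i:]+S[:i]):
  rot[0] = kayak$
  rot[1] = ayak$k
  rot[2] = yak$ka
  rot[3] = ak$kay
  rot[4] = k$kaya
  rot[5] = $kayak
Sorted (with $ < everything):
  sorted[0] = $kayak  (last char: 'k')
  sorted[1] = ak$kay  (last char: 'y')
  sorted[2] = ayak$k  (last char: 'k')
  sorted[3] = k$kaya  (last char: 'a')
  sorted[4] = kayak$  (last char: '$')
  sorted[5] = yak$ka  (last char: 'a')
Last column: kyka$a
Original string S is at sorted index 4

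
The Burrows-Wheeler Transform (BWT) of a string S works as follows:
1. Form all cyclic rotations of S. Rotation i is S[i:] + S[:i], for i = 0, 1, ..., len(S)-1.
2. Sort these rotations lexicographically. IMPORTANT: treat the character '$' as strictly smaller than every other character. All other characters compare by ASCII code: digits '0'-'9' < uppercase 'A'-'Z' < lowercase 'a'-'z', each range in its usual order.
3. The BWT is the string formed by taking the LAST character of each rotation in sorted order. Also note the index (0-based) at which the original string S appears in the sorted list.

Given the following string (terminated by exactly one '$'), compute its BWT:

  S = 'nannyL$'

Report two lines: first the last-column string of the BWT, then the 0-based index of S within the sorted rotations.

Answer: Lyn$ann
3

Derivation:
All 7 rotations (rotation i = S[i:]+S[:i]):
  rot[0] = nannyL$
  rot[1] = annyL$n
  rot[2] = nnyL$na
  rot[3] = nyL$nan
  rot[4] = yL$nann
  rot[5] = L$nanny
  rot[6] = $nannyL
Sorted (with $ < everything):
  sorted[0] = $nannyL  (last char: 'L')
  sorted[1] = L$nanny  (last char: 'y')
  sorted[2] = annyL$n  (last char: 'n')
  sorted[3] = nannyL$  (last char: '$')
  sorted[4] = nnyL$na  (last char: 'a')
  sorted[5] = nyL$nan  (last char: 'n')
  sorted[6] = yL$nann  (last char: 'n')
Last column: Lyn$ann
Original string S is at sorted index 3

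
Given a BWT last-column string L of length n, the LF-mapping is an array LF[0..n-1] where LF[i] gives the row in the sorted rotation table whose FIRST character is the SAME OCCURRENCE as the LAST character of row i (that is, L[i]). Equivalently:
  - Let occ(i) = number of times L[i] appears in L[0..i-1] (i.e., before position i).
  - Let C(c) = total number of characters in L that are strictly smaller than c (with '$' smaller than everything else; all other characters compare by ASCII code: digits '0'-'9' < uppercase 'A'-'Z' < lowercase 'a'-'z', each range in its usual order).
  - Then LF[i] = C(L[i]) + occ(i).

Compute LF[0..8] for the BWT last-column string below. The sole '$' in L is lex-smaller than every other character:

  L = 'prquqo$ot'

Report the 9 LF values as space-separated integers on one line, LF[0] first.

Char counts: '$':1, 'o':2, 'p':1, 'q':2, 'r':1, 't':1, 'u':1
C (first-col start): C('$')=0, C('o')=1, C('p')=3, C('q')=4, C('r')=6, C('t')=7, C('u')=8
L[0]='p': occ=0, LF[0]=C('p')+0=3+0=3
L[1]='r': occ=0, LF[1]=C('r')+0=6+0=6
L[2]='q': occ=0, LF[2]=C('q')+0=4+0=4
L[3]='u': occ=0, LF[3]=C('u')+0=8+0=8
L[4]='q': occ=1, LF[4]=C('q')+1=4+1=5
L[5]='o': occ=0, LF[5]=C('o')+0=1+0=1
L[6]='$': occ=0, LF[6]=C('$')+0=0+0=0
L[7]='o': occ=1, LF[7]=C('o')+1=1+1=2
L[8]='t': occ=0, LF[8]=C('t')+0=7+0=7

Answer: 3 6 4 8 5 1 0 2 7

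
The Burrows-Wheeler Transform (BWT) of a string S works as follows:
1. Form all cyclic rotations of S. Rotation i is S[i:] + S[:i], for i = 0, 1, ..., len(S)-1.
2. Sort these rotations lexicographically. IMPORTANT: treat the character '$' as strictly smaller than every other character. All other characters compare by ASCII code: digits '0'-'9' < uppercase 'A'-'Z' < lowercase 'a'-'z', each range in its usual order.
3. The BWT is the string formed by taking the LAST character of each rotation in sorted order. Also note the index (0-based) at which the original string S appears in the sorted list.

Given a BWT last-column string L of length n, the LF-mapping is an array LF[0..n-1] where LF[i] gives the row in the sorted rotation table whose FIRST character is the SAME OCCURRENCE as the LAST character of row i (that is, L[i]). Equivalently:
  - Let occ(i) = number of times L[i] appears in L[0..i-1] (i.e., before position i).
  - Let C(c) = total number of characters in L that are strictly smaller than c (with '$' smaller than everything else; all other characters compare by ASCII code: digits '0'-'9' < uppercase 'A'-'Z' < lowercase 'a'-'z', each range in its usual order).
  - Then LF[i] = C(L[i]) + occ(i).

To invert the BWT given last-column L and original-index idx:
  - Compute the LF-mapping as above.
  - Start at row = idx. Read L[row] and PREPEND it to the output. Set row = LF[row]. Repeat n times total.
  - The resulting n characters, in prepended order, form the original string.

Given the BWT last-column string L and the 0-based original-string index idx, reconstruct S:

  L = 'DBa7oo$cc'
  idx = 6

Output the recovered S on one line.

Answer: cocoaB7D$

Derivation:
LF mapping: 3 2 4 1 7 8 0 5 6
Walk LF starting at row 6, prepending L[row]:
  step 1: row=6, L[6]='$', prepend. Next row=LF[6]=0
  step 2: row=0, L[0]='D', prepend. Next row=LF[0]=3
  step 3: row=3, L[3]='7', prepend. Next row=LF[3]=1
  step 4: row=1, L[1]='B', prepend. Next row=LF[1]=2
  step 5: row=2, L[2]='a', prepend. Next row=LF[2]=4
  step 6: row=4, L[4]='o', prepend. Next row=LF[4]=7
  step 7: row=7, L[7]='c', prepend. Next row=LF[7]=5
  step 8: row=5, L[5]='o', prepend. Next row=LF[5]=8
  step 9: row=8, L[8]='c', prepend. Next row=LF[8]=6
Reversed output: cocoaB7D$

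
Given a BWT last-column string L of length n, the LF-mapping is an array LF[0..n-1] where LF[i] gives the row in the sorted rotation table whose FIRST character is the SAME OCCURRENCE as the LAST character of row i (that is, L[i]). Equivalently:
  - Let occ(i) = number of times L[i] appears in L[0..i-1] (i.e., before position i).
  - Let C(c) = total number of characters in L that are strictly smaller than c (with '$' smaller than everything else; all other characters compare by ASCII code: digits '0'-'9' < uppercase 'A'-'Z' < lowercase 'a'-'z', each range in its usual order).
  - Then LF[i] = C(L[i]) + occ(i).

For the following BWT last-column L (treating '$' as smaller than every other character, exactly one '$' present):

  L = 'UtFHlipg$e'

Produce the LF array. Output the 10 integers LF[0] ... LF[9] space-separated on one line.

Char counts: '$':1, 'F':1, 'H':1, 'U':1, 'e':1, 'g':1, 'i':1, 'l':1, 'p':1, 't':1
C (first-col start): C('$')=0, C('F')=1, C('H')=2, C('U')=3, C('e')=4, C('g')=5, C('i')=6, C('l')=7, C('p')=8, C('t')=9
L[0]='U': occ=0, LF[0]=C('U')+0=3+0=3
L[1]='t': occ=0, LF[1]=C('t')+0=9+0=9
L[2]='F': occ=0, LF[2]=C('F')+0=1+0=1
L[3]='H': occ=0, LF[3]=C('H')+0=2+0=2
L[4]='l': occ=0, LF[4]=C('l')+0=7+0=7
L[5]='i': occ=0, LF[5]=C('i')+0=6+0=6
L[6]='p': occ=0, LF[6]=C('p')+0=8+0=8
L[7]='g': occ=0, LF[7]=C('g')+0=5+0=5
L[8]='$': occ=0, LF[8]=C('$')+0=0+0=0
L[9]='e': occ=0, LF[9]=C('e')+0=4+0=4

Answer: 3 9 1 2 7 6 8 5 0 4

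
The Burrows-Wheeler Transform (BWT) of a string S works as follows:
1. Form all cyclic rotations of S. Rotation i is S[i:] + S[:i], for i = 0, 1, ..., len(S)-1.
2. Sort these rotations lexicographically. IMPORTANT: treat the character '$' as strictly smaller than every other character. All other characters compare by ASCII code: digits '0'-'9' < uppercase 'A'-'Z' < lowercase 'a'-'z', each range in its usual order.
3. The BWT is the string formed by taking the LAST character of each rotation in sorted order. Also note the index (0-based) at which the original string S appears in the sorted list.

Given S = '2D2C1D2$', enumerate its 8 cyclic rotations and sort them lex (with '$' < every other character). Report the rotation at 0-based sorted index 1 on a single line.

Answer: 1D2$2D2C

Derivation:
All 8 rotations (rotation i = S[i:]+S[:i]):
  rot[0] = 2D2C1D2$
  rot[1] = D2C1D2$2
  rot[2] = 2C1D2$2D
  rot[3] = C1D2$2D2
  rot[4] = 1D2$2D2C
  rot[5] = D2$2D2C1
  rot[6] = 2$2D2C1D
  rot[7] = $2D2C1D2
Sorted (with $ < everything):
  sorted[0] = $2D2C1D2
  sorted[1] = 1D2$2D2C
  sorted[2] = 2$2D2C1D
  sorted[3] = 2C1D2$2D
  sorted[4] = 2D2C1D2$
  sorted[5] = C1D2$2D2
  sorted[6] = D2$2D2C1
  sorted[7] = D2C1D2$2
sorted[1] = 1D2$2D2C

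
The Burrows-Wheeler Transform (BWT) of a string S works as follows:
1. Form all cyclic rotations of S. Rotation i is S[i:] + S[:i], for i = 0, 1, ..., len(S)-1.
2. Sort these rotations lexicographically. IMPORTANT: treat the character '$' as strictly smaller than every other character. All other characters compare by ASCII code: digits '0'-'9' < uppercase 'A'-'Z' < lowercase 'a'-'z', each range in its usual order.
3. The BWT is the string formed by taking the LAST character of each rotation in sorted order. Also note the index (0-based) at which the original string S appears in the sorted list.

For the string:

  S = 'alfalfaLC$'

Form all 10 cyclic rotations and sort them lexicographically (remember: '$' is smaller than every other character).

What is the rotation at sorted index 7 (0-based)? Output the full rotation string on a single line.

All 10 rotations (rotation i = S[i:]+S[:i]):
  rot[0] = alfalfaLC$
  rot[1] = lfalfaLC$a
  rot[2] = falfaLC$al
  rot[3] = alfaLC$alf
  rot[4] = lfaLC$alfa
  rot[5] = faLC$alfal
  rot[6] = aLC$alfalf
  rot[7] = LC$alfalfa
  rot[8] = C$alfalfaL
  rot[9] = $alfalfaLC
Sorted (with $ < everything):
  sorted[0] = $alfalfaLC
  sorted[1] = C$alfalfaL
  sorted[2] = LC$alfalfa
  sorted[3] = aLC$alfalf
  sorted[4] = alfaLC$alf
  sorted[5] = alfalfaLC$
  sorted[6] = faLC$alfal
  sorted[7] = falfaLC$al
  sorted[8] = lfaLC$alfa
  sorted[9] = lfalfaLC$a
sorted[7] = falfaLC$al

Answer: falfaLC$al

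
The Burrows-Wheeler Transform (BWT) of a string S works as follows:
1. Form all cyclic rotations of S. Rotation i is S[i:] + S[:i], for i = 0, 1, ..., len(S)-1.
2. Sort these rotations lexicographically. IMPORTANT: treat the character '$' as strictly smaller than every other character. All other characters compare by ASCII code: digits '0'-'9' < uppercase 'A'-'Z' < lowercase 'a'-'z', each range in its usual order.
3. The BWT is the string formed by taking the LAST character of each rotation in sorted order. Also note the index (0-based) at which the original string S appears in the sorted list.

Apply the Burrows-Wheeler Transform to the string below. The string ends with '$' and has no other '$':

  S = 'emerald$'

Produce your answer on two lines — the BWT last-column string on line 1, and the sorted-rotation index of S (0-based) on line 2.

All 8 rotations (rotation i = S[i:]+S[:i]):
  rot[0] = emerald$
  rot[1] = merald$e
  rot[2] = erald$em
  rot[3] = rald$eme
  rot[4] = ald$emer
  rot[5] = ld$emera
  rot[6] = d$emeral
  rot[7] = $emerald
Sorted (with $ < everything):
  sorted[0] = $emerald  (last char: 'd')
  sorted[1] = ald$emer  (last char: 'r')
  sorted[2] = d$emeral  (last char: 'l')
  sorted[3] = emerald$  (last char: '$')
  sorted[4] = erald$em  (last char: 'm')
  sorted[5] = ld$emera  (last char: 'a')
  sorted[6] = merald$e  (last char: 'e')
  sorted[7] = rald$eme  (last char: 'e')
Last column: drl$maee
Original string S is at sorted index 3

Answer: drl$maee
3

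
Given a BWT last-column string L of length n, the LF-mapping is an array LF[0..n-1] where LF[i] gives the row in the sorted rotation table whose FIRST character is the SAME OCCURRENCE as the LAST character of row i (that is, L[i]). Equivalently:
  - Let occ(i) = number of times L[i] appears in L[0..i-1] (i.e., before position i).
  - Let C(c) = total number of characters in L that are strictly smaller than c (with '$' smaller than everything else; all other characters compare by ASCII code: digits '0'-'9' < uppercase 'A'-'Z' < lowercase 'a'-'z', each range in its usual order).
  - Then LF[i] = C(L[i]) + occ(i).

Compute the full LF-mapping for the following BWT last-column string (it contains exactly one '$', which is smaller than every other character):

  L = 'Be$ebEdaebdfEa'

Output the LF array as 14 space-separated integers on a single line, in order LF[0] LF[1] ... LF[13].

Char counts: '$':1, 'B':1, 'E':2, 'a':2, 'b':2, 'd':2, 'e':3, 'f':1
C (first-col start): C('$')=0, C('B')=1, C('E')=2, C('a')=4, C('b')=6, C('d')=8, C('e')=10, C('f')=13
L[0]='B': occ=0, LF[0]=C('B')+0=1+0=1
L[1]='e': occ=0, LF[1]=C('e')+0=10+0=10
L[2]='$': occ=0, LF[2]=C('$')+0=0+0=0
L[3]='e': occ=1, LF[3]=C('e')+1=10+1=11
L[4]='b': occ=0, LF[4]=C('b')+0=6+0=6
L[5]='E': occ=0, LF[5]=C('E')+0=2+0=2
L[6]='d': occ=0, LF[6]=C('d')+0=8+0=8
L[7]='a': occ=0, LF[7]=C('a')+0=4+0=4
L[8]='e': occ=2, LF[8]=C('e')+2=10+2=12
L[9]='b': occ=1, LF[9]=C('b')+1=6+1=7
L[10]='d': occ=1, LF[10]=C('d')+1=8+1=9
L[11]='f': occ=0, LF[11]=C('f')+0=13+0=13
L[12]='E': occ=1, LF[12]=C('E')+1=2+1=3
L[13]='a': occ=1, LF[13]=C('a')+1=4+1=5

Answer: 1 10 0 11 6 2 8 4 12 7 9 13 3 5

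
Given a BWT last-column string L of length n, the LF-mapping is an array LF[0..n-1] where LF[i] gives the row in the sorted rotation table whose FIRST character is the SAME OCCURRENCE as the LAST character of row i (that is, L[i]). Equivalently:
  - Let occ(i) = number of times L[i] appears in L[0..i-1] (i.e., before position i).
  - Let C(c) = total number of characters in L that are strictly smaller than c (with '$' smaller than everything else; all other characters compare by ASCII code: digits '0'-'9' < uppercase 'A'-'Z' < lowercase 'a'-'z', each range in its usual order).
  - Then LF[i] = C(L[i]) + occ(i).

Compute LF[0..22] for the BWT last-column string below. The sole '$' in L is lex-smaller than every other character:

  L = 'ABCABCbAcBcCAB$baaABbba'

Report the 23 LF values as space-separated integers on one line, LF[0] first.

Answer: 1 6 11 2 7 12 17 3 21 8 22 13 4 9 0 18 14 15 5 10 19 20 16

Derivation:
Char counts: '$':1, 'A':5, 'B':5, 'C':3, 'a':3, 'b':4, 'c':2
C (first-col start): C('$')=0, C('A')=1, C('B')=6, C('C')=11, C('a')=14, C('b')=17, C('c')=21
L[0]='A': occ=0, LF[0]=C('A')+0=1+0=1
L[1]='B': occ=0, LF[1]=C('B')+0=6+0=6
L[2]='C': occ=0, LF[2]=C('C')+0=11+0=11
L[3]='A': occ=1, LF[3]=C('A')+1=1+1=2
L[4]='B': occ=1, LF[4]=C('B')+1=6+1=7
L[5]='C': occ=1, LF[5]=C('C')+1=11+1=12
L[6]='b': occ=0, LF[6]=C('b')+0=17+0=17
L[7]='A': occ=2, LF[7]=C('A')+2=1+2=3
L[8]='c': occ=0, LF[8]=C('c')+0=21+0=21
L[9]='B': occ=2, LF[9]=C('B')+2=6+2=8
L[10]='c': occ=1, LF[10]=C('c')+1=21+1=22
L[11]='C': occ=2, LF[11]=C('C')+2=11+2=13
L[12]='A': occ=3, LF[12]=C('A')+3=1+3=4
L[13]='B': occ=3, LF[13]=C('B')+3=6+3=9
L[14]='$': occ=0, LF[14]=C('$')+0=0+0=0
L[15]='b': occ=1, LF[15]=C('b')+1=17+1=18
L[16]='a': occ=0, LF[16]=C('a')+0=14+0=14
L[17]='a': occ=1, LF[17]=C('a')+1=14+1=15
L[18]='A': occ=4, LF[18]=C('A')+4=1+4=5
L[19]='B': occ=4, LF[19]=C('B')+4=6+4=10
L[20]='b': occ=2, LF[20]=C('b')+2=17+2=19
L[21]='b': occ=3, LF[21]=C('b')+3=17+3=20
L[22]='a': occ=2, LF[22]=C('a')+2=14+2=16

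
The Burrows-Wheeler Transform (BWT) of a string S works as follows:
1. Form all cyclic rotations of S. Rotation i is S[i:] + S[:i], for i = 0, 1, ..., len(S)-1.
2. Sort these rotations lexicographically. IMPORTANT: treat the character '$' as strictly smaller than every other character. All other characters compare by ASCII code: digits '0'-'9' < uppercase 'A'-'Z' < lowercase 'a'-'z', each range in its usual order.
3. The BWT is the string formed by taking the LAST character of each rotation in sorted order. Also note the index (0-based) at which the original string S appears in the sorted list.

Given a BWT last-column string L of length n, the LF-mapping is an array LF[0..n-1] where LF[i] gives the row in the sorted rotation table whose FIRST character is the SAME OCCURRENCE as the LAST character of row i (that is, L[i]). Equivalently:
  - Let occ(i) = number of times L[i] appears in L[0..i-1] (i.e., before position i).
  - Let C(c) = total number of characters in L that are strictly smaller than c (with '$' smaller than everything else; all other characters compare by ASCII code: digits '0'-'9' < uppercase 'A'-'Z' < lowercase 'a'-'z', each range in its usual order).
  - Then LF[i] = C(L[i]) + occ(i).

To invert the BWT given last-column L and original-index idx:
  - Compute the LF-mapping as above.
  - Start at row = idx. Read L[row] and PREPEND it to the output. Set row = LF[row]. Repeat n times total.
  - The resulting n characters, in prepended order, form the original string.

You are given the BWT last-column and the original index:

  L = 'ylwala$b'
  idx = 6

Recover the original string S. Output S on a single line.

Answer: wallaby$

Derivation:
LF mapping: 7 4 6 1 5 2 0 3
Walk LF starting at row 6, prepending L[row]:
  step 1: row=6, L[6]='$', prepend. Next row=LF[6]=0
  step 2: row=0, L[0]='y', prepend. Next row=LF[0]=7
  step 3: row=7, L[7]='b', prepend. Next row=LF[7]=3
  step 4: row=3, L[3]='a', prepend. Next row=LF[3]=1
  step 5: row=1, L[1]='l', prepend. Next row=LF[1]=4
  step 6: row=4, L[4]='l', prepend. Next row=LF[4]=5
  step 7: row=5, L[5]='a', prepend. Next row=LF[5]=2
  step 8: row=2, L[2]='w', prepend. Next row=LF[2]=6
Reversed output: wallaby$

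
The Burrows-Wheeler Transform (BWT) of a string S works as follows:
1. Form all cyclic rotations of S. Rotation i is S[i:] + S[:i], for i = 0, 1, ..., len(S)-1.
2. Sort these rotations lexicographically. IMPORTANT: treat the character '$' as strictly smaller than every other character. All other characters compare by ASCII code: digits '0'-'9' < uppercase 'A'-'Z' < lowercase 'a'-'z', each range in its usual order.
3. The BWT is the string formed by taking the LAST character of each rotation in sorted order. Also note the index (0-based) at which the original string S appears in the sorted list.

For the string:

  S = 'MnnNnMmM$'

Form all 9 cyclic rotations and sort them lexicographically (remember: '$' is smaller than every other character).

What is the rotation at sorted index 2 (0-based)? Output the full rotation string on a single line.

Answer: MmM$MnnNn

Derivation:
All 9 rotations (rotation i = S[i:]+S[:i]):
  rot[0] = MnnNnMmM$
  rot[1] = nnNnMmM$M
  rot[2] = nNnMmM$Mn
  rot[3] = NnMmM$Mnn
  rot[4] = nMmM$MnnN
  rot[5] = MmM$MnnNn
  rot[6] = mM$MnnNnM
  rot[7] = M$MnnNnMm
  rot[8] = $MnnNnMmM
Sorted (with $ < everything):
  sorted[0] = $MnnNnMmM
  sorted[1] = M$MnnNnMm
  sorted[2] = MmM$MnnNn
  sorted[3] = MnnNnMmM$
  sorted[4] = NnMmM$Mnn
  sorted[5] = mM$MnnNnM
  sorted[6] = nMmM$MnnN
  sorted[7] = nNnMmM$Mn
  sorted[8] = nnNnMmM$M
sorted[2] = MmM$MnnNn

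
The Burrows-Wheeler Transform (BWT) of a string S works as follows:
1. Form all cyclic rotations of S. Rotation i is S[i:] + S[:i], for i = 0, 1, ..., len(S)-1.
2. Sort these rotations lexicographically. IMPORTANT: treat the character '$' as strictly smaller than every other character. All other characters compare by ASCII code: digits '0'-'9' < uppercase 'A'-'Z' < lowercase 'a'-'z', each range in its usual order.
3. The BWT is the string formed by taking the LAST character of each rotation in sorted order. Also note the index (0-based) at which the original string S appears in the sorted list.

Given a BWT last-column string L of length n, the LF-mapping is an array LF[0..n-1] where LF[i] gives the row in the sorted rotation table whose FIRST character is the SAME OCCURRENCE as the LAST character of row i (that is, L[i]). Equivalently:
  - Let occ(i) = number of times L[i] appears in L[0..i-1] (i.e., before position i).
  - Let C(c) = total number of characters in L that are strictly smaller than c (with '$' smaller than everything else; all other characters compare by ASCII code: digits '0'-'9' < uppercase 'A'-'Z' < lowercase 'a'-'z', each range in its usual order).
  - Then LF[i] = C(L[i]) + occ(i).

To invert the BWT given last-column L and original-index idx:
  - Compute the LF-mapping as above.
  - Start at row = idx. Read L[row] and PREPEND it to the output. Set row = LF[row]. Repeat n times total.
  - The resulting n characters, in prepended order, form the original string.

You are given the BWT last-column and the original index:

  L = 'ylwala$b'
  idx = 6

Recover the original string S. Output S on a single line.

LF mapping: 7 4 6 1 5 2 0 3
Walk LF starting at row 6, prepending L[row]:
  step 1: row=6, L[6]='$', prepend. Next row=LF[6]=0
  step 2: row=0, L[0]='y', prepend. Next row=LF[0]=7
  step 3: row=7, L[7]='b', prepend. Next row=LF[7]=3
  step 4: row=3, L[3]='a', prepend. Next row=LF[3]=1
  step 5: row=1, L[1]='l', prepend. Next row=LF[1]=4
  step 6: row=4, L[4]='l', prepend. Next row=LF[4]=5
  step 7: row=5, L[5]='a', prepend. Next row=LF[5]=2
  step 8: row=2, L[2]='w', prepend. Next row=LF[2]=6
Reversed output: wallaby$

Answer: wallaby$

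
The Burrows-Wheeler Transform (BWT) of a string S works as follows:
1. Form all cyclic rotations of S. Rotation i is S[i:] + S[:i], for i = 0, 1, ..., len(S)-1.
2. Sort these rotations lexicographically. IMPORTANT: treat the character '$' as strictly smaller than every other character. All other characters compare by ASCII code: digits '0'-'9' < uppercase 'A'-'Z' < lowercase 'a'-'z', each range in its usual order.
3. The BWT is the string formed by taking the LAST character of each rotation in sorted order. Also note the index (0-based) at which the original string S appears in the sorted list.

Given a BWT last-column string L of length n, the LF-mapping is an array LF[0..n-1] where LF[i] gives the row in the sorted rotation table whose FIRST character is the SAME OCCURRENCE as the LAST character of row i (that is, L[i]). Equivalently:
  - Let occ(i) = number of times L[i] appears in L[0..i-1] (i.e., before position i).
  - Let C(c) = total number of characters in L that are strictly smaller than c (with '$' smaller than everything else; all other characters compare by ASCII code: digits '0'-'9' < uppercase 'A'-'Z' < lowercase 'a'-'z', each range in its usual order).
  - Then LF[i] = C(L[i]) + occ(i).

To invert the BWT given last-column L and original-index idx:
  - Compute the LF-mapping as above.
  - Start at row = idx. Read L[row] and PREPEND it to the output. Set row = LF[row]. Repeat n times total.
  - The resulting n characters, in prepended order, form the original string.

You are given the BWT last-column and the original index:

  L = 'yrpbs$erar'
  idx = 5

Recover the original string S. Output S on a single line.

Answer: raspberry$

Derivation:
LF mapping: 9 5 4 2 8 0 3 6 1 7
Walk LF starting at row 5, prepending L[row]:
  step 1: row=5, L[5]='$', prepend. Next row=LF[5]=0
  step 2: row=0, L[0]='y', prepend. Next row=LF[0]=9
  step 3: row=9, L[9]='r', prepend. Next row=LF[9]=7
  step 4: row=7, L[7]='r', prepend. Next row=LF[7]=6
  step 5: row=6, L[6]='e', prepend. Next row=LF[6]=3
  step 6: row=3, L[3]='b', prepend. Next row=LF[3]=2
  step 7: row=2, L[2]='p', prepend. Next row=LF[2]=4
  step 8: row=4, L[4]='s', prepend. Next row=LF[4]=8
  step 9: row=8, L[8]='a', prepend. Next row=LF[8]=1
  step 10: row=1, L[1]='r', prepend. Next row=LF[1]=5
Reversed output: raspberry$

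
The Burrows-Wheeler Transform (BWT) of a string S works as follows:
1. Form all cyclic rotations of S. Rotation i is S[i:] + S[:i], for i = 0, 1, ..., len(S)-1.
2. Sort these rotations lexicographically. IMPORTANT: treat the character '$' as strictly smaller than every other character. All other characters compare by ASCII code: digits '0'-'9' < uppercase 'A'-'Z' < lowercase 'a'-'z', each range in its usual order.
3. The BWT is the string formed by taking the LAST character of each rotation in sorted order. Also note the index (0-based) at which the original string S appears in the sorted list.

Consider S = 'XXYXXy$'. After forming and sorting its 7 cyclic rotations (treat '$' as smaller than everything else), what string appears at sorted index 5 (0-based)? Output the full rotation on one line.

Answer: YXXy$XX

Derivation:
All 7 rotations (rotation i = S[i:]+S[:i]):
  rot[0] = XXYXXy$
  rot[1] = XYXXy$X
  rot[2] = YXXy$XX
  rot[3] = XXy$XXY
  rot[4] = Xy$XXYX
  rot[5] = y$XXYXX
  rot[6] = $XXYXXy
Sorted (with $ < everything):
  sorted[0] = $XXYXXy
  sorted[1] = XXYXXy$
  sorted[2] = XXy$XXY
  sorted[3] = XYXXy$X
  sorted[4] = Xy$XXYX
  sorted[5] = YXXy$XX
  sorted[6] = y$XXYXX
sorted[5] = YXXy$XX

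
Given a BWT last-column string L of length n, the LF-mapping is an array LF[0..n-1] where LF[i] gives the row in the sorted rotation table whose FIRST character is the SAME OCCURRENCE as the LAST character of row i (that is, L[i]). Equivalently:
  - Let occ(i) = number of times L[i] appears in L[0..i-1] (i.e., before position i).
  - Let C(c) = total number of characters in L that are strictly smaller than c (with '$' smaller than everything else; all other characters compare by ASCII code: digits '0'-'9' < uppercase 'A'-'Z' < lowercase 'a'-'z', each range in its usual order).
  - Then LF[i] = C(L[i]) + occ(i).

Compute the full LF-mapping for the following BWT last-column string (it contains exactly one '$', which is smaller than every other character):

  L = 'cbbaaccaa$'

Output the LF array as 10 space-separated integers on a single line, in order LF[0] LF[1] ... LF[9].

Answer: 7 5 6 1 2 8 9 3 4 0

Derivation:
Char counts: '$':1, 'a':4, 'b':2, 'c':3
C (first-col start): C('$')=0, C('a')=1, C('b')=5, C('c')=7
L[0]='c': occ=0, LF[0]=C('c')+0=7+0=7
L[1]='b': occ=0, LF[1]=C('b')+0=5+0=5
L[2]='b': occ=1, LF[2]=C('b')+1=5+1=6
L[3]='a': occ=0, LF[3]=C('a')+0=1+0=1
L[4]='a': occ=1, LF[4]=C('a')+1=1+1=2
L[5]='c': occ=1, LF[5]=C('c')+1=7+1=8
L[6]='c': occ=2, LF[6]=C('c')+2=7+2=9
L[7]='a': occ=2, LF[7]=C('a')+2=1+2=3
L[8]='a': occ=3, LF[8]=C('a')+3=1+3=4
L[9]='$': occ=0, LF[9]=C('$')+0=0+0=0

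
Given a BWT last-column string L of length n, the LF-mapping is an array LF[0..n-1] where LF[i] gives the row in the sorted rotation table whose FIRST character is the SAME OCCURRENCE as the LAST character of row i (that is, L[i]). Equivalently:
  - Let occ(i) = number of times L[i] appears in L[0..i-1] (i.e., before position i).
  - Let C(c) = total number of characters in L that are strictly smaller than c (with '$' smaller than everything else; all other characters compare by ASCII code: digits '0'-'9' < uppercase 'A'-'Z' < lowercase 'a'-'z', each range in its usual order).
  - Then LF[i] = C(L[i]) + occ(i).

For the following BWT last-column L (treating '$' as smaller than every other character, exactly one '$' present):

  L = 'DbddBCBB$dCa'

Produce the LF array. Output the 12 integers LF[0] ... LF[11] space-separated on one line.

Char counts: '$':1, 'B':3, 'C':2, 'D':1, 'a':1, 'b':1, 'd':3
C (first-col start): C('$')=0, C('B')=1, C('C')=4, C('D')=6, C('a')=7, C('b')=8, C('d')=9
L[0]='D': occ=0, LF[0]=C('D')+0=6+0=6
L[1]='b': occ=0, LF[1]=C('b')+0=8+0=8
L[2]='d': occ=0, LF[2]=C('d')+0=9+0=9
L[3]='d': occ=1, LF[3]=C('d')+1=9+1=10
L[4]='B': occ=0, LF[4]=C('B')+0=1+0=1
L[5]='C': occ=0, LF[5]=C('C')+0=4+0=4
L[6]='B': occ=1, LF[6]=C('B')+1=1+1=2
L[7]='B': occ=2, LF[7]=C('B')+2=1+2=3
L[8]='$': occ=0, LF[8]=C('$')+0=0+0=0
L[9]='d': occ=2, LF[9]=C('d')+2=9+2=11
L[10]='C': occ=1, LF[10]=C('C')+1=4+1=5
L[11]='a': occ=0, LF[11]=C('a')+0=7+0=7

Answer: 6 8 9 10 1 4 2 3 0 11 5 7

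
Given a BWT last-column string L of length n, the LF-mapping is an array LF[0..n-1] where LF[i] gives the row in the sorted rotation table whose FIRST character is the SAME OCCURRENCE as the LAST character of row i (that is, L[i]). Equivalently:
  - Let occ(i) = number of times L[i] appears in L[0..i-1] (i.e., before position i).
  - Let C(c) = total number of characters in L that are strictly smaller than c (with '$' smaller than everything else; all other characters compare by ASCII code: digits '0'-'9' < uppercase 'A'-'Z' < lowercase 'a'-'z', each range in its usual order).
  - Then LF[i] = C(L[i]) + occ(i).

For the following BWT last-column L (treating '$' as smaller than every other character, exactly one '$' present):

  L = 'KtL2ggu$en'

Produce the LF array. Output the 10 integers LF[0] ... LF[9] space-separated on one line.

Answer: 2 8 3 1 5 6 9 0 4 7

Derivation:
Char counts: '$':1, '2':1, 'K':1, 'L':1, 'e':1, 'g':2, 'n':1, 't':1, 'u':1
C (first-col start): C('$')=0, C('2')=1, C('K')=2, C('L')=3, C('e')=4, C('g')=5, C('n')=7, C('t')=8, C('u')=9
L[0]='K': occ=0, LF[0]=C('K')+0=2+0=2
L[1]='t': occ=0, LF[1]=C('t')+0=8+0=8
L[2]='L': occ=0, LF[2]=C('L')+0=3+0=3
L[3]='2': occ=0, LF[3]=C('2')+0=1+0=1
L[4]='g': occ=0, LF[4]=C('g')+0=5+0=5
L[5]='g': occ=1, LF[5]=C('g')+1=5+1=6
L[6]='u': occ=0, LF[6]=C('u')+0=9+0=9
L[7]='$': occ=0, LF[7]=C('$')+0=0+0=0
L[8]='e': occ=0, LF[8]=C('e')+0=4+0=4
L[9]='n': occ=0, LF[9]=C('n')+0=7+0=7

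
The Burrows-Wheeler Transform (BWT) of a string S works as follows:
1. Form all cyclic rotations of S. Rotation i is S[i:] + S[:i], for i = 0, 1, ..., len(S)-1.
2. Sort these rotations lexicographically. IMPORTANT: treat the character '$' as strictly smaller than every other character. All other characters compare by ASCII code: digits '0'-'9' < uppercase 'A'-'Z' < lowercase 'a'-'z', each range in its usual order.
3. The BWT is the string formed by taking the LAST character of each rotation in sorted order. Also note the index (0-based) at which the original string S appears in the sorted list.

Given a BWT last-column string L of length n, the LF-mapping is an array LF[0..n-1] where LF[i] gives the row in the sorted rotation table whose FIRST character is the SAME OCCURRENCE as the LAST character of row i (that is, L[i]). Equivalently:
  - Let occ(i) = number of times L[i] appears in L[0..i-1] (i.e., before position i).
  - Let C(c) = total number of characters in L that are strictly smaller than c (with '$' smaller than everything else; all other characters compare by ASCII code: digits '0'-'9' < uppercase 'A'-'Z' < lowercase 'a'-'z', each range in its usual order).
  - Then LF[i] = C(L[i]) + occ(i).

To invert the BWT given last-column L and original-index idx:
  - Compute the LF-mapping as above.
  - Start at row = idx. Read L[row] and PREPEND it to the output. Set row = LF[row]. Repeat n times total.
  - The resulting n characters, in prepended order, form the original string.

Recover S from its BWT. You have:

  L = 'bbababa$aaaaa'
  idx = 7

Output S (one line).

Answer: abaabaaaabab$

Derivation:
LF mapping: 9 10 1 11 2 12 3 0 4 5 6 7 8
Walk LF starting at row 7, prepending L[row]:
  step 1: row=7, L[7]='$', prepend. Next row=LF[7]=0
  step 2: row=0, L[0]='b', prepend. Next row=LF[0]=9
  step 3: row=9, L[9]='a', prepend. Next row=LF[9]=5
  step 4: row=5, L[5]='b', prepend. Next row=LF[5]=12
  step 5: row=12, L[12]='a', prepend. Next row=LF[12]=8
  step 6: row=8, L[8]='a', prepend. Next row=LF[8]=4
  step 7: row=4, L[4]='a', prepend. Next row=LF[4]=2
  step 8: row=2, L[2]='a', prepend. Next row=LF[2]=1
  step 9: row=1, L[1]='b', prepend. Next row=LF[1]=10
  step 10: row=10, L[10]='a', prepend. Next row=LF[10]=6
  step 11: row=6, L[6]='a', prepend. Next row=LF[6]=3
  step 12: row=3, L[3]='b', prepend. Next row=LF[3]=11
  step 13: row=11, L[11]='a', prepend. Next row=LF[11]=7
Reversed output: abaabaaaabab$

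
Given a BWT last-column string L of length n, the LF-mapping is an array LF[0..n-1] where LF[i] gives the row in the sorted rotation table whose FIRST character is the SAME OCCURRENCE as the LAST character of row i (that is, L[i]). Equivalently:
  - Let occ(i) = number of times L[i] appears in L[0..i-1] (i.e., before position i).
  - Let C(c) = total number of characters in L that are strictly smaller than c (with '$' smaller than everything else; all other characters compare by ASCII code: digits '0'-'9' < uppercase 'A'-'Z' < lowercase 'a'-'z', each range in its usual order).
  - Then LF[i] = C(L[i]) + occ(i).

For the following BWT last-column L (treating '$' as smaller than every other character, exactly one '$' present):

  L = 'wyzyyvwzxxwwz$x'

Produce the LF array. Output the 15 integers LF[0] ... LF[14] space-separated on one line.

Char counts: '$':1, 'v':1, 'w':4, 'x':3, 'y':3, 'z':3
C (first-col start): C('$')=0, C('v')=1, C('w')=2, C('x')=6, C('y')=9, C('z')=12
L[0]='w': occ=0, LF[0]=C('w')+0=2+0=2
L[1]='y': occ=0, LF[1]=C('y')+0=9+0=9
L[2]='z': occ=0, LF[2]=C('z')+0=12+0=12
L[3]='y': occ=1, LF[3]=C('y')+1=9+1=10
L[4]='y': occ=2, LF[4]=C('y')+2=9+2=11
L[5]='v': occ=0, LF[5]=C('v')+0=1+0=1
L[6]='w': occ=1, LF[6]=C('w')+1=2+1=3
L[7]='z': occ=1, LF[7]=C('z')+1=12+1=13
L[8]='x': occ=0, LF[8]=C('x')+0=6+0=6
L[9]='x': occ=1, LF[9]=C('x')+1=6+1=7
L[10]='w': occ=2, LF[10]=C('w')+2=2+2=4
L[11]='w': occ=3, LF[11]=C('w')+3=2+3=5
L[12]='z': occ=2, LF[12]=C('z')+2=12+2=14
L[13]='$': occ=0, LF[13]=C('$')+0=0+0=0
L[14]='x': occ=2, LF[14]=C('x')+2=6+2=8

Answer: 2 9 12 10 11 1 3 13 6 7 4 5 14 0 8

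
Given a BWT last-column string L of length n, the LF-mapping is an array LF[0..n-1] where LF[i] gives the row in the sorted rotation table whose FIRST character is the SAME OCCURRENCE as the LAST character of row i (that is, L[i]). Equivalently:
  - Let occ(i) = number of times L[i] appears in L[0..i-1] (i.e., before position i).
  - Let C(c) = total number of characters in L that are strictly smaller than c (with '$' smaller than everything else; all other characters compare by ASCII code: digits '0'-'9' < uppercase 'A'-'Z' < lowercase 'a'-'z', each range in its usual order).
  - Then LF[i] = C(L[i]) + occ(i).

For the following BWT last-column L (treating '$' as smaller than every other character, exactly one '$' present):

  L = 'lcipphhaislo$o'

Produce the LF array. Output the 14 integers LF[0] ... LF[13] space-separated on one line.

Char counts: '$':1, 'a':1, 'c':1, 'h':2, 'i':2, 'l':2, 'o':2, 'p':2, 's':1
C (first-col start): C('$')=0, C('a')=1, C('c')=2, C('h')=3, C('i')=5, C('l')=7, C('o')=9, C('p')=11, C('s')=13
L[0]='l': occ=0, LF[0]=C('l')+0=7+0=7
L[1]='c': occ=0, LF[1]=C('c')+0=2+0=2
L[2]='i': occ=0, LF[2]=C('i')+0=5+0=5
L[3]='p': occ=0, LF[3]=C('p')+0=11+0=11
L[4]='p': occ=1, LF[4]=C('p')+1=11+1=12
L[5]='h': occ=0, LF[5]=C('h')+0=3+0=3
L[6]='h': occ=1, LF[6]=C('h')+1=3+1=4
L[7]='a': occ=0, LF[7]=C('a')+0=1+0=1
L[8]='i': occ=1, LF[8]=C('i')+1=5+1=6
L[9]='s': occ=0, LF[9]=C('s')+0=13+0=13
L[10]='l': occ=1, LF[10]=C('l')+1=7+1=8
L[11]='o': occ=0, LF[11]=C('o')+0=9+0=9
L[12]='$': occ=0, LF[12]=C('$')+0=0+0=0
L[13]='o': occ=1, LF[13]=C('o')+1=9+1=10

Answer: 7 2 5 11 12 3 4 1 6 13 8 9 0 10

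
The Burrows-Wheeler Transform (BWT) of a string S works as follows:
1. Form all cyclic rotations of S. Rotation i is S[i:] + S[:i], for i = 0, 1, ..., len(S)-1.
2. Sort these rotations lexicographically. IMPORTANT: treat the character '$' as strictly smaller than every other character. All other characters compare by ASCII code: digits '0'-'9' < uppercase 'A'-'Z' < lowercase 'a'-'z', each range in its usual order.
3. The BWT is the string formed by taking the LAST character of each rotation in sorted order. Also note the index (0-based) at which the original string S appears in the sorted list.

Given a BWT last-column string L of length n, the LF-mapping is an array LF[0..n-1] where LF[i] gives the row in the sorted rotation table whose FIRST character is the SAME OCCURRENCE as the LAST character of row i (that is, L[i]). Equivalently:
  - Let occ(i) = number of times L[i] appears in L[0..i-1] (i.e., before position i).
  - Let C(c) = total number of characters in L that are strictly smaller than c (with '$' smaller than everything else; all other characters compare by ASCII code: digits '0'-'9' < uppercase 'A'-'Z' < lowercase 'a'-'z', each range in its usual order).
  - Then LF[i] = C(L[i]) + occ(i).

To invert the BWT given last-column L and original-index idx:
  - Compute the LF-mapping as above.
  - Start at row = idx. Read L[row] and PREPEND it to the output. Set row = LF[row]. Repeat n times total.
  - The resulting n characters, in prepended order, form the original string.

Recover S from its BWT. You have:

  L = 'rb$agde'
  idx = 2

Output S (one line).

Answer: badger$

Derivation:
LF mapping: 6 2 0 1 5 3 4
Walk LF starting at row 2, prepending L[row]:
  step 1: row=2, L[2]='$', prepend. Next row=LF[2]=0
  step 2: row=0, L[0]='r', prepend. Next row=LF[0]=6
  step 3: row=6, L[6]='e', prepend. Next row=LF[6]=4
  step 4: row=4, L[4]='g', prepend. Next row=LF[4]=5
  step 5: row=5, L[5]='d', prepend. Next row=LF[5]=3
  step 6: row=3, L[3]='a', prepend. Next row=LF[3]=1
  step 7: row=1, L[1]='b', prepend. Next row=LF[1]=2
Reversed output: badger$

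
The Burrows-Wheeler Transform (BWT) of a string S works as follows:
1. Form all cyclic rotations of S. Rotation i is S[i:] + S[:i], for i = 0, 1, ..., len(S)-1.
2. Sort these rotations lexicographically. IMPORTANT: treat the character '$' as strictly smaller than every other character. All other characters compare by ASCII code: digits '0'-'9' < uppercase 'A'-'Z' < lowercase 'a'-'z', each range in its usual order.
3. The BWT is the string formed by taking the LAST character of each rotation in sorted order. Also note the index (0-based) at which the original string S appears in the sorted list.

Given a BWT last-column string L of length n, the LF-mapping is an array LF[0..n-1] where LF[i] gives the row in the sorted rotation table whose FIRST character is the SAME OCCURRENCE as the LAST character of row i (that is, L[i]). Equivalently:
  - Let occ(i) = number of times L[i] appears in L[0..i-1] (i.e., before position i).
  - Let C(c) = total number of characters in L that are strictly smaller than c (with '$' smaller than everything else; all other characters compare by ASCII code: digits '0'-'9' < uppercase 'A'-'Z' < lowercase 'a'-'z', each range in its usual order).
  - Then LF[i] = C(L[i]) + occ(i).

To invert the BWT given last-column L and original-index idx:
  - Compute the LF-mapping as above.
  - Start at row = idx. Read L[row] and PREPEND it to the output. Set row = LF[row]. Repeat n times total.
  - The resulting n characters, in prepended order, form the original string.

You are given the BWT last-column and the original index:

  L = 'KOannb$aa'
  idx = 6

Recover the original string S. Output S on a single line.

LF mapping: 1 2 3 7 8 6 0 4 5
Walk LF starting at row 6, prepending L[row]:
  step 1: row=6, L[6]='$', prepend. Next row=LF[6]=0
  step 2: row=0, L[0]='K', prepend. Next row=LF[0]=1
  step 3: row=1, L[1]='O', prepend. Next row=LF[1]=2
  step 4: row=2, L[2]='a', prepend. Next row=LF[2]=3
  step 5: row=3, L[3]='n', prepend. Next row=LF[3]=7
  step 6: row=7, L[7]='a', prepend. Next row=LF[7]=4
  step 7: row=4, L[4]='n', prepend. Next row=LF[4]=8
  step 8: row=8, L[8]='a', prepend. Next row=LF[8]=5
  step 9: row=5, L[5]='b', prepend. Next row=LF[5]=6
Reversed output: bananaOK$

Answer: bananaOK$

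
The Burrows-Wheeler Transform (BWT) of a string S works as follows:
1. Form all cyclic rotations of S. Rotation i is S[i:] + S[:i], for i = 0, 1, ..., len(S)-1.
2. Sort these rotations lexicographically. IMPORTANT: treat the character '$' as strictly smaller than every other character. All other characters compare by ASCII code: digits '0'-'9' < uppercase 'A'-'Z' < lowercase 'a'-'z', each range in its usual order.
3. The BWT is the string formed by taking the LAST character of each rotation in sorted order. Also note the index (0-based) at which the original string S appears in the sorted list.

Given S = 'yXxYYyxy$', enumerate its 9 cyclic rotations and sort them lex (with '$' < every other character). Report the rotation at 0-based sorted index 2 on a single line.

All 9 rotations (rotation i = S[i:]+S[:i]):
  rot[0] = yXxYYyxy$
  rot[1] = XxYYyxy$y
  rot[2] = xYYyxy$yX
  rot[3] = YYyxy$yXx
  rot[4] = Yyxy$yXxY
  rot[5] = yxy$yXxYY
  rot[6] = xy$yXxYYy
  rot[7] = y$yXxYYyx
  rot[8] = $yXxYYyxy
Sorted (with $ < everything):
  sorted[0] = $yXxYYyxy
  sorted[1] = XxYYyxy$y
  sorted[2] = YYyxy$yXx
  sorted[3] = Yyxy$yXxY
  sorted[4] = xYYyxy$yX
  sorted[5] = xy$yXxYYy
  sorted[6] = y$yXxYYyx
  sorted[7] = yXxYYyxy$
  sorted[8] = yxy$yXxYY
sorted[2] = YYyxy$yXx

Answer: YYyxy$yXx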